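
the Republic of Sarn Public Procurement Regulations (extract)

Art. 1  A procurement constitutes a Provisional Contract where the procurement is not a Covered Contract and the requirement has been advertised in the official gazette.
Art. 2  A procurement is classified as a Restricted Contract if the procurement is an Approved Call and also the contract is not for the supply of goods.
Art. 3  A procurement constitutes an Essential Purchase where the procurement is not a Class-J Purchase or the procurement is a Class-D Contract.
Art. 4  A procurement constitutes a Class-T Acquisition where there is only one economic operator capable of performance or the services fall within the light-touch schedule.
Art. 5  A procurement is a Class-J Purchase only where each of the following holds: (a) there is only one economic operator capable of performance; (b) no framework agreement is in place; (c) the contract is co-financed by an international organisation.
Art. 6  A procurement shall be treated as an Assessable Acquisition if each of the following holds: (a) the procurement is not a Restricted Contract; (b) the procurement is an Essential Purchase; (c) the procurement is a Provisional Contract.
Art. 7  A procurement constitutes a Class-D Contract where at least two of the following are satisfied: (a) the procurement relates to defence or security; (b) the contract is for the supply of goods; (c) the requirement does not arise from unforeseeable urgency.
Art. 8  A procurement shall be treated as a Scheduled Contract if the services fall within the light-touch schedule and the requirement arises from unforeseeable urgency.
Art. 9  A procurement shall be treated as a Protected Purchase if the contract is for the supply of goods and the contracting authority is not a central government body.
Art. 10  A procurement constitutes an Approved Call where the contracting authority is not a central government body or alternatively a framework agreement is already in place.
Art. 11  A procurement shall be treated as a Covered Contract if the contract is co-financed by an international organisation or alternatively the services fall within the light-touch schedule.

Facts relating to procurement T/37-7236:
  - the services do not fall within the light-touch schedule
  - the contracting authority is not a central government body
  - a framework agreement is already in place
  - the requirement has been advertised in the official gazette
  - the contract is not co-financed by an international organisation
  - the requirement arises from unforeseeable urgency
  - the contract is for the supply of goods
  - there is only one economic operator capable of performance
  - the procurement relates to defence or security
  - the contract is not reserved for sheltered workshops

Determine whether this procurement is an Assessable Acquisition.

article 10 — Approved Call: [the contracting authority is not a central government body? yes] OR [a framework agreement is already in place? yes] → satisfied.
article 2 — Restricted Contract: [Approved Call (article 10)? yes] AND [the contract is not for the supply of goods? no] → not satisfied.
article 5 — Class-J Purchase: [there is only one economic operator capable of performance? yes] AND [no framework agreement is in place? no] AND [the contract is co-financed by an international organisation? no] → not satisfied.
article 7 — Class-D Contract: the procurement relates to defence or security? yes; the contract is for the supply of goods? yes; the requirement does not arise from unforeseeable urgency? no — 2 of 3 hold (need ≥2) → satisfied.
article 3 — Essential Purchase: [not a Class-J Purchase (article 5)? yes] OR [Class-D Contract (article 7)? yes] → satisfied.
article 11 — Covered Contract: [the contract is co-financed by an international organisation? no] OR [the services fall within the light-touch schedule? no] → not satisfied.
article 1 — Provisional Contract: [not a Covered Contract (article 11)? yes] AND [the requirement has been advertised in the official gazette? yes] → satisfied.
article 6 — Assessable Acquisition: [not a Restricted Contract (article 2)? yes] AND [Essential Purchase (article 3)? yes] AND [Provisional Contract (article 1)? yes] → satisfied.

Yes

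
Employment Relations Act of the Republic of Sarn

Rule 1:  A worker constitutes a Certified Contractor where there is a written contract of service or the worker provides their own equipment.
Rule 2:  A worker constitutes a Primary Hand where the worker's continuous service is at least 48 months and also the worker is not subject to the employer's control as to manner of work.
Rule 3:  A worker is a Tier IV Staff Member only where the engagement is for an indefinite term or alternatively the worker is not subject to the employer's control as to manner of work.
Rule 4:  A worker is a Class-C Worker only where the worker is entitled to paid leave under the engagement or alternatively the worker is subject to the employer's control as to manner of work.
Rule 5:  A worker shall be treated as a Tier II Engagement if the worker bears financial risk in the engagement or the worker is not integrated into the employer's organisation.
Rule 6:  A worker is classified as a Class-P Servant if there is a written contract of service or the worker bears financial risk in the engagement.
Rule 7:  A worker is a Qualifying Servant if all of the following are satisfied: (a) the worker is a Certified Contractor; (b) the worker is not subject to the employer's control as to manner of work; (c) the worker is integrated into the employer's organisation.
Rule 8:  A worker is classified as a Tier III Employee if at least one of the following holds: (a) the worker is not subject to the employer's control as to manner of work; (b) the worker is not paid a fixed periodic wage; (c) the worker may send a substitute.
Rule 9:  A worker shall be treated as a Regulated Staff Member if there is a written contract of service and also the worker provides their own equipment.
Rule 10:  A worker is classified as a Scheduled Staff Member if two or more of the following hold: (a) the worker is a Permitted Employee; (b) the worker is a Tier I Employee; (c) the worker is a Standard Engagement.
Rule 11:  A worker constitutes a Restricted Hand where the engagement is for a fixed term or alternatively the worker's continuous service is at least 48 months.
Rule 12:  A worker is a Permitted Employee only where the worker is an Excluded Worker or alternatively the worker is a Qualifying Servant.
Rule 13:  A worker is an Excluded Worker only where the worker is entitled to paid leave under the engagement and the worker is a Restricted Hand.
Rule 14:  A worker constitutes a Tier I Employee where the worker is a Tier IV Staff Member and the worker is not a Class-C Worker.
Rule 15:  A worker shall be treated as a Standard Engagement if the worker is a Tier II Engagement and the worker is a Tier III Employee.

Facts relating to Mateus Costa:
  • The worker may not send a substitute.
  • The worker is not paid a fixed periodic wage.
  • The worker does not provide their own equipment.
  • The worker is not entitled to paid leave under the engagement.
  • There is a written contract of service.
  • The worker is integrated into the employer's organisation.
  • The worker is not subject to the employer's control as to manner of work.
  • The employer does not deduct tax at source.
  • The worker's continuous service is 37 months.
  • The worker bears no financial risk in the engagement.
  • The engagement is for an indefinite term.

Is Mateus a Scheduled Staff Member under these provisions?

Yes

rule 11 — Restricted Hand: [the engagement is for a fixed term? no] OR [worker's continuous service: 37 months ≥ 48 months? no] → not satisfied.
rule 13 — Excluded Worker: [the worker is entitled to paid leave under the engagement? no] AND [Restricted Hand (rule 11)? no] → not satisfied.
rule 1 — Certified Contractor: [there is a written contract of service? yes] OR [the worker provides their own equipment? no] → satisfied.
rule 7 — Qualifying Servant: [Certified Contractor (rule 1)? yes] AND [the worker is not subject to the employer's control as to manner of work? yes] AND [the worker is integrated into the employer's organisation? yes] → satisfied.
rule 12 — Permitted Employee: [Excluded Worker (rule 13)? no] OR [Qualifying Servant (rule 7)? yes] → satisfied.
rule 3 — Tier IV Staff Member: [the engagement is for an indefinite term? yes] OR [the worker is not subject to the employer's control as to manner of work? yes] → satisfied.
rule 4 — Class-C Worker: [the worker is entitled to paid leave under the engagement? no] OR [the worker is subject to the employer's control as to manner of work? no] → not satisfied.
rule 14 — Tier I Employee: [Tier IV Staff Member (rule 3)? yes] AND [not a Class-C Worker (rule 4)? yes] → satisfied.
rule 5 — Tier II Engagement: [the worker bears financial risk in the engagement? no] OR [the worker is not integrated into the employer's organisation? no] → not satisfied.
rule 8 — Tier III Employee: [the worker is not subject to the employer's control as to manner of work? yes] OR [the worker is not paid a fixed periodic wage? yes] OR [the worker may send a substitute? no] → satisfied.
rule 15 — Standard Engagement: [Tier II Engagement (rule 5)? no] AND [Tier III Employee (rule 8)? yes] → not satisfied.
rule 10 — Scheduled Staff Member: Permitted Employee (rule 12)? yes; Tier I Employee (rule 14)? yes; Standard Engagement (rule 15)? no — 2 of 3 hold (need ≥2) → satisfied.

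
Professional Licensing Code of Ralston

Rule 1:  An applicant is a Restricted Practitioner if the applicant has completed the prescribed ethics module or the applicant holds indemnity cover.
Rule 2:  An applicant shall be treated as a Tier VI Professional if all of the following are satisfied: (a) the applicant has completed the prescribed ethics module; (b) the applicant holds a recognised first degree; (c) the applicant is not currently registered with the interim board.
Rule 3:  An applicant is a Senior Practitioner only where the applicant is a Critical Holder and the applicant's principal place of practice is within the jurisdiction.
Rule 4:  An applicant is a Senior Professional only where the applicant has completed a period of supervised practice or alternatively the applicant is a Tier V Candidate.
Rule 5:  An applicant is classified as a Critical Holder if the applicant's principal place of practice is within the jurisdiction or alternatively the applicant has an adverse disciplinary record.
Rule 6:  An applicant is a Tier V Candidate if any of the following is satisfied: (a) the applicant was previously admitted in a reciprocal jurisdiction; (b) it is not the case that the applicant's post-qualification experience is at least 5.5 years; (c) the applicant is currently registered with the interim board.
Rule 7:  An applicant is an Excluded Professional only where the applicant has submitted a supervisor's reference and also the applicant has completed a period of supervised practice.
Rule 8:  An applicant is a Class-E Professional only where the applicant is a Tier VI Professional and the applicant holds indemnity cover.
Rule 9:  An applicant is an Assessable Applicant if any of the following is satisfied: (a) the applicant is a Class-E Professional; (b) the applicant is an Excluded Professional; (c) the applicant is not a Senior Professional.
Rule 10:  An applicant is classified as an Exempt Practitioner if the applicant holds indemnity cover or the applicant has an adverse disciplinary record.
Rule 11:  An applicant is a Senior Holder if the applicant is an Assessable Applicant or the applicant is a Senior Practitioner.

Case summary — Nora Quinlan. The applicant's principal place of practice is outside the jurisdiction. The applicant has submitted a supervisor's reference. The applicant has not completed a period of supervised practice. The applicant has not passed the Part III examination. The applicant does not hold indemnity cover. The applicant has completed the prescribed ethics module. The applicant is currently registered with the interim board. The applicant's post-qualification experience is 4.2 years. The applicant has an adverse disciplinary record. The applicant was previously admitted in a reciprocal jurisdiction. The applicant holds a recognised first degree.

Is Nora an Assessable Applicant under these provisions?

No

rule 2 — Tier VI Professional: [the applicant has completed the prescribed ethics module? yes] AND [the applicant holds a recognised first degree? yes] AND [the applicant is not currently registered with the interim board? no] → not satisfied.
rule 8 — Class-E Professional: [Tier VI Professional (rule 2)? no] AND [the applicant holds indemnity cover? no] → not satisfied.
rule 7 — Excluded Professional: [the applicant has submitted a supervisor's reference? yes] AND [the applicant has completed a period of supervised practice? no] → not satisfied.
rule 6 — Tier V Candidate: [the applicant was previously admitted in a reciprocal jurisdiction? yes] OR [applicant's post-qualification experience: 4.2 years ≥ 5.5 years? no, so negated condition yes] OR [the applicant is currently registered with the interim board? yes] → satisfied.
rule 4 — Senior Professional: [the applicant has completed a period of supervised practice? no] OR [Tier V Candidate (rule 6)? yes] → satisfied.
rule 9 — Assessable Applicant: [Class-E Professional (rule 8)? no] OR [Excluded Professional (rule 7)? no] OR [not a Senior Professional (rule 4)? no] → not satisfied.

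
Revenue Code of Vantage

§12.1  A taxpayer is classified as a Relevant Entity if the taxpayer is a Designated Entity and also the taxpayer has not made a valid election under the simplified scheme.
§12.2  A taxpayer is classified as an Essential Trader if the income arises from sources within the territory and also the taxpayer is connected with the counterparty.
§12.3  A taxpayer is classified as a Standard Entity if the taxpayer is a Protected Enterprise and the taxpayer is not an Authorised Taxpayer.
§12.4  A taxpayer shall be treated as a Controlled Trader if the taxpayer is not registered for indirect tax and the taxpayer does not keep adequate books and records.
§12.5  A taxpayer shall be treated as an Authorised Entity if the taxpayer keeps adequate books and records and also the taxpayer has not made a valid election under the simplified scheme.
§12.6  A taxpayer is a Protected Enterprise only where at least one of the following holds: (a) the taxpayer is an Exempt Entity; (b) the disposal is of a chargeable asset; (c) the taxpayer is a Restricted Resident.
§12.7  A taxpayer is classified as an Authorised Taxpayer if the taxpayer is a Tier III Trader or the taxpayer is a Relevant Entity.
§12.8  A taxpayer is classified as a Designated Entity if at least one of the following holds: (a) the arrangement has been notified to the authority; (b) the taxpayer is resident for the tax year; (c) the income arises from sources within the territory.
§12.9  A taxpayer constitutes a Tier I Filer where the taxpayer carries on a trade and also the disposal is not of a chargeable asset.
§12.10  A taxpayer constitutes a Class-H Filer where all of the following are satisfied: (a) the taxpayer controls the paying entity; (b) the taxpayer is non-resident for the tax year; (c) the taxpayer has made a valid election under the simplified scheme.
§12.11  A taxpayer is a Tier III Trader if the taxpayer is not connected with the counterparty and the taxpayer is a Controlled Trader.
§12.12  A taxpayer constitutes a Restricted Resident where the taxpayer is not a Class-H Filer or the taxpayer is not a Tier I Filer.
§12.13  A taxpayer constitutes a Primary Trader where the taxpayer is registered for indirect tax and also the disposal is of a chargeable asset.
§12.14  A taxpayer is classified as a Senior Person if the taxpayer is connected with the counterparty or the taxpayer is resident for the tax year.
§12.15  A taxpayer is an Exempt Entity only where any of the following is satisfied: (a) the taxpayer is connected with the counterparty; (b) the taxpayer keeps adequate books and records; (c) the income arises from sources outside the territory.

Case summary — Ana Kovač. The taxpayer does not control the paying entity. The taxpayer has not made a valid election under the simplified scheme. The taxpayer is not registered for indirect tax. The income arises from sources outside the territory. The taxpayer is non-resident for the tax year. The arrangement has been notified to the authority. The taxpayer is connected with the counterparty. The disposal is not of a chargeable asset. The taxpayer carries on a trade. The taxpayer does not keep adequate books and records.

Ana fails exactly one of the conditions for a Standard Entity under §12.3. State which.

Authorised Taxpayer

§12.15 — Exempt Entity: [the taxpayer is connected with the counterparty? yes] OR [the taxpayer keeps adequate books and records? no] OR [the income arises from sources outside the territory? yes] → satisfied.
§12.10 — Class-H Filer: [the taxpayer controls the paying entity? no] AND [the taxpayer is non-resident for the tax year? yes] AND [the taxpayer has made a valid election under the simplified scheme? no] → not satisfied.
§12.9 — Tier I Filer: [the taxpayer carries on a trade? yes] AND [the disposal is not of a chargeable asset? yes] → satisfied.
§12.12 — Restricted Resident: [not a Class-H Filer (§12.10)? yes] OR [not a Tier I Filer (§12.9)? no] → satisfied.
§12.6 — Protected Enterprise: [Exempt Entity (§12.15)? yes] OR [the disposal is of a chargeable asset? no] OR [Restricted Resident (§12.12)? yes] → satisfied.
§12.4 — Controlled Trader: [the taxpayer is not registered for indirect tax? yes] AND [the taxpayer does not keep adequate books and records? yes] → satisfied.
§12.11 — Tier III Trader: [the taxpayer is not connected with the counterparty? no] AND [Controlled Trader (§12.4)? yes] → not satisfied.
§12.8 — Designated Entity: [the arrangement has been notified to the authority? yes] OR [the taxpayer is resident for the tax year? no] OR [the income arises from sources within the territory? no] → satisfied.
§12.1 — Relevant Entity: [Designated Entity (§12.8)? yes] AND [the taxpayer has not made a valid election under the simplified scheme? yes] → satisfied.
§12.7 — Authorised Taxpayer: [Tier III Trader (§12.11)? no] OR [Relevant Entity (§12.1)? yes] → satisfied.
§12.3 — Standard Entity: [Protected Enterprise (§12.6)? yes] AND [not an Authorised Taxpayer (§12.7)? no] → not satisfied.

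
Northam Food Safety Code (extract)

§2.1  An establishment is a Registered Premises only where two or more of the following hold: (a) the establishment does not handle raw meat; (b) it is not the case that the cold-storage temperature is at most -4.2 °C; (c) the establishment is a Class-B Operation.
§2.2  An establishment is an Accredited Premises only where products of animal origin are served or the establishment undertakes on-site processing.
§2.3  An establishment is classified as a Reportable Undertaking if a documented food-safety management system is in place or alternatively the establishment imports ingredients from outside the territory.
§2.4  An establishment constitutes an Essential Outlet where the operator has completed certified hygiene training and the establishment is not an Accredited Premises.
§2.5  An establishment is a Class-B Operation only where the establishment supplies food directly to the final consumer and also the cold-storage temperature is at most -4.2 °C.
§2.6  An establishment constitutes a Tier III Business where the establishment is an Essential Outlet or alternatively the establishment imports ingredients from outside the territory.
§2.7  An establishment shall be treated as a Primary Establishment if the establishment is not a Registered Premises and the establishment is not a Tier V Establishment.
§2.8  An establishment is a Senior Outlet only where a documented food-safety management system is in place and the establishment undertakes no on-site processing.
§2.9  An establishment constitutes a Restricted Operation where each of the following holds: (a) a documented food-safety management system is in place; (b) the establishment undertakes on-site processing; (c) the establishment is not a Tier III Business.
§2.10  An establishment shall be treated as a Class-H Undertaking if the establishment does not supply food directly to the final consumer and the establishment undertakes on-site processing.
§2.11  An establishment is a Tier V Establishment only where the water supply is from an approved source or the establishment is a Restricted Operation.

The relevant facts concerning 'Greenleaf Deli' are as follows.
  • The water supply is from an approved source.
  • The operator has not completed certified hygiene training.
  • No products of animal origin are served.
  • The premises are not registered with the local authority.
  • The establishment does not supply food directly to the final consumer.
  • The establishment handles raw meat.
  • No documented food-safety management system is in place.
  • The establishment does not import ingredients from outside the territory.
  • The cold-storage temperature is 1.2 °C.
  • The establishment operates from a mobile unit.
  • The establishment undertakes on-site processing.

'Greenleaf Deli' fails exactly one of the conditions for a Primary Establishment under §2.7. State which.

§2.5 — Class-B Operation: [the establishment supplies food directly to the final consumer? no] AND [cold-storage temperature: 1.2 °C ≤ -4.2 °C? no] → not satisfied.
§2.1 — Registered Premises: the establishment does not handle raw meat? no; cold-storage temperature: 1.2 °C ≤ -4.2 °C? no, so negated condition yes; Class-B Operation (§2.5)? no — 1 of 3 hold (need ≥2) → not satisfied.
§2.2 — Accredited Premises: [products of animal origin are served? no] OR [the establishment undertakes on-site processing? yes] → satisfied.
§2.4 — Essential Outlet: [the operator has completed certified hygiene training? no] AND [not an Accredited Premises (§2.2)? no] → not satisfied.
§2.6 — Tier III Business: [Essential Outlet (§2.4)? no] OR [the establishment imports ingredients from outside the territory? no] → not satisfied.
§2.9 — Restricted Operation: [a documented food-safety management system is in place? no] AND [the establishment undertakes on-site processing? yes] AND [not a Tier III Business (§2.6)? yes] → not satisfied.
§2.11 — Tier V Establishment: [the water supply is from an approved source? yes] OR [Restricted Operation (§2.9)? no] → satisfied.
§2.7 — Primary Establishment: [not a Registered Premises (§2.1)? yes] AND [not a Tier V Establishment (§2.11)? no] → not satisfied.

Tier V Establishment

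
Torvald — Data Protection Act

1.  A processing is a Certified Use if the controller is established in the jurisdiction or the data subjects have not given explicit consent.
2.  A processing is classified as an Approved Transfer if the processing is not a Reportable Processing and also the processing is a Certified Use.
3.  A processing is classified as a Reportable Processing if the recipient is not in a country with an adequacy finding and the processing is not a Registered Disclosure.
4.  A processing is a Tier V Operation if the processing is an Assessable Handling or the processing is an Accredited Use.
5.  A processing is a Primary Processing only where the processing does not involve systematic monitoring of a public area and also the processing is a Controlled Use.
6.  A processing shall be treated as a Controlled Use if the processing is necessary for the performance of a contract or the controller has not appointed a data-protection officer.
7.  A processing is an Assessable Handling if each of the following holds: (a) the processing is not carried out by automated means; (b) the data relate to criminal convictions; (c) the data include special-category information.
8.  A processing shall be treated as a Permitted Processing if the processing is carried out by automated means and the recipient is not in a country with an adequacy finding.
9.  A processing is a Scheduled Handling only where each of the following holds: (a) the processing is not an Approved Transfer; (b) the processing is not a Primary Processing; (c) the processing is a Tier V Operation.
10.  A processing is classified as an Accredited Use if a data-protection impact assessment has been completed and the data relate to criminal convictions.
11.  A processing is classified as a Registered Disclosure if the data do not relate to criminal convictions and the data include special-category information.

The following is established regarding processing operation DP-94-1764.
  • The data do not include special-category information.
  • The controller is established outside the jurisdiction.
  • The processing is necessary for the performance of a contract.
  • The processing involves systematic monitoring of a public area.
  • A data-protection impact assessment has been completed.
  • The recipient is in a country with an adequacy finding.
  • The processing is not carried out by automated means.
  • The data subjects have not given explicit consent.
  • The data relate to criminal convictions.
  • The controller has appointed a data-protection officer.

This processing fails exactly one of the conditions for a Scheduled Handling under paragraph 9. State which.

Approved Transfer

Under paragraph 11: the data do not relate to criminal convictions? no; and the data include special-category information? no. So the processing is not a Registered Disclosure.
Under paragraph 3: the recipient is not in a country with an adequacy finding? no; and not a Registered Disclosure (paragraph 11)? yes. So the processing is not a Reportable Processing.
Under paragraph 1: the controller is established in the jurisdiction? no; or the data subjects have not given explicit consent? yes. So the processing is a Certified Use.
Under paragraph 2: not a Reportable Processing (paragraph 3)? yes; and Certified Use (paragraph 1)? yes. So the processing is an Approved Transfer.
Under paragraph 6: the processing is necessary for the performance of a contract? yes; or the controller has not appointed a data-protection officer? no. So the processing is a Controlled Use.
Under paragraph 5: the processing does not involve systematic monitoring of a public area? no; and Controlled Use (paragraph 6)? yes. So the processing is not a Primary Processing.
Under paragraph 7: the processing is not carried out by automated means? yes; and the data relate to criminal convictions? yes; and the data include special-category information? no. So the processing is not an Assessable Handling.
Under paragraph 10: a data-protection impact assessment has been completed? yes; and the data relate to criminal convictions? yes. So the processing is an Accredited Use.
Under paragraph 4: Assessable Handling (paragraph 7)? no; or Accredited Use (paragraph 10)? yes. So the processing is a Tier V Operation.
Under paragraph 9: not an Approved Transfer (paragraph 2)? no; and not a Primary Processing (paragraph 5)? yes; and Tier V Operation (paragraph 4)? yes. So the processing is not a Scheduled Handling.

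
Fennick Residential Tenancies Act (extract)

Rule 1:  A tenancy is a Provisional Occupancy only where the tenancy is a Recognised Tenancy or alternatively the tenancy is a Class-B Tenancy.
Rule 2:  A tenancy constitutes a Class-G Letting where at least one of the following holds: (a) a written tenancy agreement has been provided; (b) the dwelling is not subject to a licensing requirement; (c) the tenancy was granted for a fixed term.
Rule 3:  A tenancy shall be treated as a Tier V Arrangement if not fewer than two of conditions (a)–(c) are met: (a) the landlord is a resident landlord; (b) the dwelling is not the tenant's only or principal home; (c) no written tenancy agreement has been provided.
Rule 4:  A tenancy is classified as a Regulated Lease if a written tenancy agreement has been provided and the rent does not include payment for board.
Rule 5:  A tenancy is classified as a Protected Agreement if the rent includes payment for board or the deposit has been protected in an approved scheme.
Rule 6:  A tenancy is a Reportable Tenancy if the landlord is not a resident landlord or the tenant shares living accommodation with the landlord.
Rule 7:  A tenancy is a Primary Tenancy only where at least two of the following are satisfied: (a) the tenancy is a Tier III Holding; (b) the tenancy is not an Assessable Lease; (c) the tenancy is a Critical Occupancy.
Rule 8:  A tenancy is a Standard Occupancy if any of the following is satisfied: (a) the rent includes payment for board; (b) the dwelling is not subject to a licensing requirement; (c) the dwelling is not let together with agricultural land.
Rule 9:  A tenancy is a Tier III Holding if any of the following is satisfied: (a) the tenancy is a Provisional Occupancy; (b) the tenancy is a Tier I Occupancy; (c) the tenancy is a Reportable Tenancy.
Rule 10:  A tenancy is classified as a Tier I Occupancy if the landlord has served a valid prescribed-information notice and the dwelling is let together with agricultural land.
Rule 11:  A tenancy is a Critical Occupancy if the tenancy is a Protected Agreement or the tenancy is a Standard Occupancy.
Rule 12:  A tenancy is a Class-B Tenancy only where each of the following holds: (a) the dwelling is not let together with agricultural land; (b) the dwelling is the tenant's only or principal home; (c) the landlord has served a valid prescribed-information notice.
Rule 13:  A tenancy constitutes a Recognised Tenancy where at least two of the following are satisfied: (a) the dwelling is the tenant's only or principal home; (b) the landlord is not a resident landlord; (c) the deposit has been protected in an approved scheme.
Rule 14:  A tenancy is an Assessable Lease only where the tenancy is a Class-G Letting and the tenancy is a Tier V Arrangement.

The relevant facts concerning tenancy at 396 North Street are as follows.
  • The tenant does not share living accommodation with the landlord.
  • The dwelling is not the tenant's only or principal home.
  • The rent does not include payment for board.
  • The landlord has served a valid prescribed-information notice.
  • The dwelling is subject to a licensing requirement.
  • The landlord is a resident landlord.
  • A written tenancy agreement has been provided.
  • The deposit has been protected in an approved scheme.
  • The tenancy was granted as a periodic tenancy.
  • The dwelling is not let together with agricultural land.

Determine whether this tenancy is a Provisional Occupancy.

rule 13 — Recognised Tenancy: the dwelling is the tenant's only or principal home? no; the landlord is not a resident landlord? no; the deposit has been protected in an approved scheme? yes — 1 of 3 hold (need ≥2) → not satisfied.
rule 12 — Class-B Tenancy: [the dwelling is not let together with agricultural land? yes] AND [the dwelling is the tenant's only or principal home? no] AND [the landlord has served a valid prescribed-information notice? yes] → not satisfied.
rule 1 — Provisional Occupancy: [Recognised Tenancy (rule 13)? no] OR [Class-B Tenancy (rule 12)? no] → not satisfied.

No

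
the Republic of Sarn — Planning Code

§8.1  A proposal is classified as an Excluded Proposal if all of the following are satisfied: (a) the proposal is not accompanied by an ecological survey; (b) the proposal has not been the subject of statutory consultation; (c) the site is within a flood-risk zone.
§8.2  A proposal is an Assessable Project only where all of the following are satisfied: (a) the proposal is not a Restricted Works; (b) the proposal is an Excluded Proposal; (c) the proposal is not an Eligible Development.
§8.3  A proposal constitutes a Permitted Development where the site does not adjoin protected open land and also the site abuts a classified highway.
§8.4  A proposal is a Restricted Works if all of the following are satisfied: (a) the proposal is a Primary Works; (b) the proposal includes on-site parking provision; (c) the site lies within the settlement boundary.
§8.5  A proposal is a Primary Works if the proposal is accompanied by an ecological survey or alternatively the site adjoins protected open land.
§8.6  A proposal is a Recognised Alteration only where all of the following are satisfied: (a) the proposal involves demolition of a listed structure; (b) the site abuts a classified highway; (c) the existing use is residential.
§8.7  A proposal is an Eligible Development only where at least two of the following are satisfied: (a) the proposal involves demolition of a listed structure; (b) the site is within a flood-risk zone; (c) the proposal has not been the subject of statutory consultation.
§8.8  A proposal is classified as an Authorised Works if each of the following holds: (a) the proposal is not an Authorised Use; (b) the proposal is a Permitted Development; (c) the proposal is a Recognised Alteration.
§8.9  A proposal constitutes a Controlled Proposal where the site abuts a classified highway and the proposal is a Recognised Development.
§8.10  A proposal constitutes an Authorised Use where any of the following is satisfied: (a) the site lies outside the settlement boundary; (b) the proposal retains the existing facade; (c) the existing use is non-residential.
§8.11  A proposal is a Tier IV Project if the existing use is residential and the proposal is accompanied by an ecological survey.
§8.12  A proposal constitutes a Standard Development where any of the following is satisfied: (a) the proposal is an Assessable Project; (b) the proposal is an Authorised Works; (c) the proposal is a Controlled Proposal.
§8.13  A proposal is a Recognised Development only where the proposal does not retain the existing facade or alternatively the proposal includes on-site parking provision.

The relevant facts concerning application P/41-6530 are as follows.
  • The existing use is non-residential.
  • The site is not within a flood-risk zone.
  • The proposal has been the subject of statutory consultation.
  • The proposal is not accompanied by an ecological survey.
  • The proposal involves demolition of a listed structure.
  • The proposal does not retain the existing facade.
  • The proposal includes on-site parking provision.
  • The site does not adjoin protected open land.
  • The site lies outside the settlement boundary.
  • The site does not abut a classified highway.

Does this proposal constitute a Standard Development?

No

§8.5 — Primary Works: [the proposal is accompanied by an ecological survey? no] OR [the site adjoins protected open land? no] → not satisfied.
§8.4 — Restricted Works: [Primary Works (§8.5)? no] AND [the proposal includes on-site parking provision? yes] AND [the site lies within the settlement boundary? no] → not satisfied.
§8.1 — Excluded Proposal: [the proposal is not accompanied by an ecological survey? yes] AND [the proposal has not been the subject of statutory consultation? no] AND [the site is within a flood-risk zone? no] → not satisfied.
§8.7 — Eligible Development: the proposal involves demolition of a listed structure? yes; the site is within a flood-risk zone? no; the proposal has not been the subject of statutory consultation? no — 1 of 3 hold (need ≥2) → not satisfied.
§8.2 — Assessable Project: [not a Restricted Works (§8.4)? yes] AND [Excluded Proposal (§8.1)? no] AND [not an Eligible Development (§8.7)? yes] → not satisfied.
§8.10 — Authorised Use: [the site lies outside the settlement boundary? yes] OR [the proposal retains the existing facade? no] OR [the existing use is non-residential? yes] → satisfied.
§8.3 — Permitted Development: [the site does not adjoin protected open land? yes] AND [the site abuts a classified highway? no] → not satisfied.
§8.6 — Recognised Alteration: [the proposal involves demolition of a listed structure? yes] AND [the site abuts a classified highway? no] AND [the existing use is residential? no] → not satisfied.
§8.8 — Authorised Works: [not an Authorised Use (§8.10)? no] AND [Permitted Development (§8.3)? no] AND [Recognised Alteration (§8.6)? no] → not satisfied.
§8.13 — Recognised Development: [the proposal does not retain the existing facade? yes] OR [the proposal includes on-site parking provision? yes] → satisfied.
§8.9 — Controlled Proposal: [the site abuts a classified highway? no] AND [Recognised Development (§8.13)? yes] → not satisfied.
§8.12 — Standard Development: [Assessable Project (§8.2)? no] OR [Authorised Works (§8.8)? no] OR [Controlled Proposal (§8.9)? no] → not satisfied.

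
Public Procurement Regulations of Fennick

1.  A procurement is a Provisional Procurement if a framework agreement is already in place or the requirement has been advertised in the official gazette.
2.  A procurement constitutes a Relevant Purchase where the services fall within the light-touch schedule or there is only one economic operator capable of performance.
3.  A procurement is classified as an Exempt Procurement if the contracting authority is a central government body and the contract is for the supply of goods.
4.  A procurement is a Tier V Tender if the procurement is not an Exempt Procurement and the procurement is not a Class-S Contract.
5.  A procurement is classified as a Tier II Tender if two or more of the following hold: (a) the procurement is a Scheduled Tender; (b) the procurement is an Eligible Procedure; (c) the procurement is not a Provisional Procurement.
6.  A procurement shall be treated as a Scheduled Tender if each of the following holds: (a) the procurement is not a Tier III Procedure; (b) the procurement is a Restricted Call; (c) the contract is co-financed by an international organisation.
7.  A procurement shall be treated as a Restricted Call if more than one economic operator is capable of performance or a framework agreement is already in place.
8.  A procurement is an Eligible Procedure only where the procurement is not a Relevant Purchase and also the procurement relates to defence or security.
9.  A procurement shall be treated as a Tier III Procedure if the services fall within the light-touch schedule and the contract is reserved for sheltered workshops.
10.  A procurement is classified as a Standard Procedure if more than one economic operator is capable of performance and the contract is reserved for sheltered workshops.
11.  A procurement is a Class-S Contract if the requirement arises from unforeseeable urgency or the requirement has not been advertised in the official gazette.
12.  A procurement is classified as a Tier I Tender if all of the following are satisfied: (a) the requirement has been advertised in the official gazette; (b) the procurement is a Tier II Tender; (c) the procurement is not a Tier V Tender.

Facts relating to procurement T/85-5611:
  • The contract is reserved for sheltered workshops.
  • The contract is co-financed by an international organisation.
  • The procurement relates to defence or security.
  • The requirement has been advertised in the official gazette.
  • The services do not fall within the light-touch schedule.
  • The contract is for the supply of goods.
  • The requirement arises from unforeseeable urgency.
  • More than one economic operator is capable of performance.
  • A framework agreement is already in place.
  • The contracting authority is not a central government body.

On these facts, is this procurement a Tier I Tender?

Yes

paragraph 9 — Tier III Procedure: [the services fall within the light-touch schedule? no] AND [the contract is reserved for sheltered workshops? yes] → not satisfied.
paragraph 7 — Restricted Call: [more than one economic operator is capable of performance? yes] OR [a framework agreement is already in place? yes] → satisfied.
paragraph 6 — Scheduled Tender: [not a Tier III Procedure (paragraph 9)? yes] AND [Restricted Call (paragraph 7)? yes] AND [the contract is co-financed by an international organisation? yes] → satisfied.
paragraph 2 — Relevant Purchase: [the services fall within the light-touch schedule? no] OR [there is only one economic operator capable of performance? no] → not satisfied.
paragraph 8 — Eligible Procedure: [not a Relevant Purchase (paragraph 2)? yes] AND [the procurement relates to defence or security? yes] → satisfied.
paragraph 1 — Provisional Procurement: [a framework agreement is already in place? yes] OR [the requirement has been advertised in the official gazette? yes] → satisfied.
paragraph 5 — Tier II Tender: Scheduled Tender (paragraph 6)? yes; Eligible Procedure (paragraph 8)? yes; not a Provisional Procurement (paragraph 1)? no — 2 of 3 hold (need ≥2) → satisfied.
paragraph 3 — Exempt Procurement: [the contracting authority is a central government body? no] AND [the contract is for the supply of goods? yes] → not satisfied.
paragraph 11 — Class-S Contract: [the requirement arises from unforeseeable urgency? yes] OR [the requirement has not been advertised in the official gazette? no] → satisfied.
paragraph 4 — Tier V Tender: [not an Exempt Procurement (paragraph 3)? yes] AND [not a Class-S Contract (paragraph 11)? no] → not satisfied.
paragraph 12 — Tier I Tender: [the requirement has been advertised in the official gazette? yes] AND [Tier II Tender (paragraph 5)? yes] AND [not a Tier V Tender (paragraph 4)? yes] → satisfied.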